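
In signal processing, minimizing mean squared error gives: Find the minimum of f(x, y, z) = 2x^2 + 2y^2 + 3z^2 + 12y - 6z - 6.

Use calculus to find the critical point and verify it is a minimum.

f(x,y,z) = 2x^2 + 2y^2 + 3z^2 + 12y - 6z - 6
df/dx = 4x + (0) = 0 => x = 0
df/dy = 4y + (12) = 0 => y = -3
df/dz = 6z + (-6) = 0 => z = 1
f(0,-3,1) = 2*(0)^2 + 2*(-3)^2 + 3*(1)^2 + 12*(-3) + -6*(1) + -6 = -27
Hessian is diagonal with entries 4, 4, 6 > 0, confirmed minimum.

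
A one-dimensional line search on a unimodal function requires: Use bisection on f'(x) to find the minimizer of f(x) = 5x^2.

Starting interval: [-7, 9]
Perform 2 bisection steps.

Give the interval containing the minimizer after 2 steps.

Finding critical point of f(x) = 5x^2 using bisection on f'(x) = 10x + 0.
f'(x) = 0 when x = 0.
Starting interval: [-7, 9]
Step 1: mid = 1, f'(mid) = 10, new interval = [-7, 1]
Step 2: mid = -3, f'(mid) = -30, new interval = [-3, 1]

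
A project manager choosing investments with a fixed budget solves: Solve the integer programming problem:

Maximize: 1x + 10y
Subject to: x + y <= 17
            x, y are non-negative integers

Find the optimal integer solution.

Objective: 1x + 10y, constraint: x + y <= 17
Coefficient of y is 10 > coefficient of x is 1, so allocate the entire budget to y.
Optimal: x = 0, y = 17, value = 170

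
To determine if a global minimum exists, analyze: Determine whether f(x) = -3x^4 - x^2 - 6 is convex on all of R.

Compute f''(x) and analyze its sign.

f(x) = -3x^4 - x^2 - 6
f'(x) = -12x^3 + -2x
f''(x) = -36x^2 + -2
f''(x) = -36x^2 + -2 <= -2 < 0 for all x
Therefore, f is concave on R.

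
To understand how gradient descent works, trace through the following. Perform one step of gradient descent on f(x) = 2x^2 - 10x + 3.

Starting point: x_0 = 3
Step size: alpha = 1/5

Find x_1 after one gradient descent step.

f(x) = 2x^2 - 10x + 3
f'(x) = 4x - 10
f'(3) = 4*3 + (-10) = 2
x_1 = x_0 - alpha * f'(x_0) = 3 - 1/5 * 2 = 13/5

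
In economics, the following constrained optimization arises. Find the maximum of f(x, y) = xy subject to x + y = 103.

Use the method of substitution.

Substitute y = 103 - x into f(x,y) = xy:
g(x) = x(103 - x) = 103x - x^2
g'(x) = 103 - 2x = 0  =>  x = 103/2
y = 103 - 103/2 = 103/2
Maximum value = (103/2) * (103/2) = 10609/4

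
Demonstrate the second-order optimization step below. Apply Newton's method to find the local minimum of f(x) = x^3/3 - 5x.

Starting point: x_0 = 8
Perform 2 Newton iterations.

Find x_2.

f(x) = x^3/3 - 5x
f'(x) = x^2 - 5, f''(x) = 2x
Newton update: x_{n+1} = x_n - (x_n^2 - 5)/(2*x_n)
Step 1: x_0 = 8, f'=59, f''=16, x_1 = 69/16
Step 2: x_1 = 69/16, f'=3481/256, f''=69/8, x_2 = 6041/2208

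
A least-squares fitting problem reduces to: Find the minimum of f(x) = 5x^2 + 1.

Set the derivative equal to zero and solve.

f(x) = 5x^2 + 1
f'(x) = 10x + (0) = 0
x = 0/10 = 0
f(0) = 1
Since f''(x) = 10 > 0, this is a minimum.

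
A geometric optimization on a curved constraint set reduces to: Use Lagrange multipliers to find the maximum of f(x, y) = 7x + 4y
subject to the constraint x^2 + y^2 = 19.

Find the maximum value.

Set up Lagrange conditions: grad f = lambda * grad g
  7 = 2*lambda*x
  4 = 2*lambda*y
From these: x/y = 7/4, so x = 7t, y = 4t for some t.
Substitute into constraint: (7t)^2 + (4t)^2 = 19
  t^2 * 65 = 19
  t = sqrt(19/65)
Maximum = 7*x + 4*y = (7^2 + 4^2)*t = 65 * sqrt(19/65) = sqrt(1235)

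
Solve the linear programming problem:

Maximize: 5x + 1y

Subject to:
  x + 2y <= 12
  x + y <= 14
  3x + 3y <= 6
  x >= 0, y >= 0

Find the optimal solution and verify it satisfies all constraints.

Feasible vertices: (0, 0), (0, 2), (2, 0)
Objective 5x + 1y at each vertex:
  (0, 0): 0
  (0, 2): 2
  (2, 0): 10
Maximum is 10 at (2, 0).
Verify constraints at (x, y) = (2, 0):
  1*2 + 2*0 = 2 <= 12
  1*2 + 1*0 = 2 <= 14
  3*2 + 3*0 = 6 <= 6 (active)
  x = 2 >= 0, y = 0 >= 0. All constraints satisfied.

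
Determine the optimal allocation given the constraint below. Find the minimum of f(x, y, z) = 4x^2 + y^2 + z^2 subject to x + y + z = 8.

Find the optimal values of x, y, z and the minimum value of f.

Using Lagrange multipliers on f = 4x^2 + y^2 + z^2 with constraint x + y + z = 8:
Conditions: 2*4*x = lambda, 2*1*y = lambda, 2*1*z = lambda
So x = lambda/8, y = lambda/2, z = lambda/2
Substituting into constraint: lambda * (9/8) = 8
lambda = 64/9
x = 8/9, y = 32/9, z = 32/9
Minimum value = 256/9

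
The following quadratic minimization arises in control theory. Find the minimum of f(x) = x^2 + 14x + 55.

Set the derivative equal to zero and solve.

f(x) = x^2 + 14x + 55
f'(x) = 2x + (14) = 0
x = -14/2 = -7
f(-7) = 6
Since f''(x) = 2 > 0, this is a minimum.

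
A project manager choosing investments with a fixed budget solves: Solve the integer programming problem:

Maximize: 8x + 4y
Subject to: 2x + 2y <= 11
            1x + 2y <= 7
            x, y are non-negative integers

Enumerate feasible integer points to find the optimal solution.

Constraint 1: 2x + 2y <= 11
Constraint 2: 1x + 2y <= 7
Feasible x range (need y >= 0): 0 <= x <= min(11/2, 7/1) => x in {0, ..., 5}.
Enumerate feasible integer points row by row (the coefficient of y is 4 > 0, so for each x the largest feasible y gives the best value):
  x = 0: y <= min((11 - 2*0)/2, (7 - 1*0)/2) => y in {0, ..., 3}; best 8*0 + 4*3 = 12
  x = 1: y <= min((11 - 2*1)/2, (7 - 1*1)/2) => y in {0, ..., 3}; best 8*1 + 4*3 = 20
  x = 2: y <= min((11 - 2*2)/2, (7 - 1*2)/2) => y in {0, ..., 2}; best 8*2 + 4*2 = 24
  x = 3: y <= min((11 - 2*3)/2, (7 - 1*3)/2) => y in {0, ..., 2}; best 8*3 + 4*2 = 32
  x = 4: y <= min((11 - 2*4)/2, (7 - 1*4)/2) => y in {0, ..., 1}; best 8*4 + 4*1 = 36
  x = 5: y <= min((11 - 2*5)/2, (7 - 1*5)/2) => y in {0}; best 8*5 + 4*0 = 40
The maximum 8x + 4y = 40 is achieved at x = 5, y = 0.
Check: 2*5 + 2*0 = 10 <= 11 and 1*5 + 2*0 = 5 <= 7.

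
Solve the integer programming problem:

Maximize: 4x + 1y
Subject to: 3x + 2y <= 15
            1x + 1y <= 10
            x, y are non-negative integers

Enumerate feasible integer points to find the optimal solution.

Constraint 1: 3x + 2y <= 15
Constraint 2: 1x + 1y <= 10
Feasible x range (need y >= 0): 0 <= x <= min(15/3, 10/1) => x in {0, ..., 5}.
Enumerate feasible integer points row by row (the coefficient of y is 1 > 0, so for each x the largest feasible y gives the best value):
  x = 0: y <= min((15 - 3*0)/2, (10 - 1*0)/1) => y in {0, ..., 7}; best 4*0 + 1*7 = 7
  x = 1: y <= min((15 - 3*1)/2, (10 - 1*1)/1) => y in {0, ..., 6}; best 4*1 + 1*6 = 10
  x = 2: y <= min((15 - 3*2)/2, (10 - 1*2)/1) => y in {0, ..., 4}; best 4*2 + 1*4 = 12
  x = 3: y <= min((15 - 3*3)/2, (10 - 1*3)/1) => y in {0, ..., 3}; best 4*3 + 1*3 = 15
  x = 4: y <= min((15 - 3*4)/2, (10 - 1*4)/1) => y in {0, ..., 1}; best 4*4 + 1*1 = 17
  x = 5: y <= min((15 - 3*5)/2, (10 - 1*5)/1) => y in {0}; best 4*5 + 1*0 = 20
The maximum 4x + 1y = 20 is achieved at x = 5, y = 0.
Check: 3*5 + 2*0 = 15 <= 15 and 1*5 + 1*0 = 5 <= 10.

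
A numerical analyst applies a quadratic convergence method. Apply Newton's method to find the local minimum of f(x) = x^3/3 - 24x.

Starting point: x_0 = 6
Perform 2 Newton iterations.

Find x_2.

f(x) = x^3/3 - 24x
f'(x) = x^2 - 24, f''(x) = 2x
Newton update: x_{n+1} = x_n - (x_n^2 - 24)/(2*x_n)
Step 1: x_0 = 6, f'=12, f''=12, x_1 = 5
Step 2: x_1 = 5, f'=1, f''=10, x_2 = 49/10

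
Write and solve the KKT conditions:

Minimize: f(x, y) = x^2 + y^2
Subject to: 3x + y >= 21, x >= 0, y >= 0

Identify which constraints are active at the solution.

KKT conditions for min x^2 + y^2 s.t. 3x + 1y >= 21, x >= 0, y >= 0:
Stationarity: 2x = mu*3 + mu_x, 2y = mu*1 + mu_y, with mu, mu_x, mu_y >= 0
Complementary slackness: mu*(3x + y - 21) = 0, mu_x*x = 0, mu_y*y = 0
(0, 0) is infeasible (3*0 + 1*0 < 21), so if mu = 0 stationarity would force x = mu_x/2 >= 0, y = mu_y/2 >= 0 with mu_x*x = mu_y*y = 0, i.e. x = y = 0: contradiction. Hence mu > 0 and 3x + y = 21 is active.
Try x > 0, y > 0 (so mu_x = mu_y = 0): x = 3*mu/2, y = 1*mu/2
Substitute: 3*(3*mu/2) + 1*(1*mu/2) = 21
  mu*10/2 = 21 => mu = 21/5
x* = 63/10 > 0, y* = 21/10 > 0, consistent with mu_x = mu_y = 0.
f is convex and the constraints are linear, so this KKT point is the global minimum.
f* = 441/10
Active constraints: 3x + y >= 21 (holds with equality, mu = 21/5 > 0); x >= 0 and y >= 0 are inactive (mu_x = mu_y = 0).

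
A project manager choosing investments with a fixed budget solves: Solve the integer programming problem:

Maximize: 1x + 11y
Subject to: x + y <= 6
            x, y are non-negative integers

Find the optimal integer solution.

Objective: 1x + 11y, constraint: x + y <= 6
Coefficient of y is 11 > coefficient of x is 1, so allocate the entire budget to y.
Optimal: x = 0, y = 6, value = 66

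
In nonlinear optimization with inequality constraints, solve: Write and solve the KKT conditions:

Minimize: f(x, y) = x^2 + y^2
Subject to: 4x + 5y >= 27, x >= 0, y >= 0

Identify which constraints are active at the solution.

KKT conditions for min x^2 + y^2 s.t. 4x + 5y >= 27, x >= 0, y >= 0:
Stationarity: 2x = mu*4 + mu_x, 2y = mu*5 + mu_y, with mu, mu_x, mu_y >= 0
Complementary slackness: mu*(4x + 5y - 27) = 0, mu_x*x = 0, mu_y*y = 0
(0, 0) is infeasible (4*0 + 5*0 < 27), so if mu = 0 stationarity would force x = mu_x/2 >= 0, y = mu_y/2 >= 0 with mu_x*x = mu_y*y = 0, i.e. x = y = 0: contradiction. Hence mu > 0 and 4x + 5y = 27 is active.
Try x > 0, y > 0 (so mu_x = mu_y = 0): x = 4*mu/2, y = 5*mu/2
Substitute: 4*(4*mu/2) + 5*(5*mu/2) = 27
  mu*41/2 = 27 => mu = 54/41
x* = 108/41 > 0, y* = 135/41 > 0, consistent with mu_x = mu_y = 0.
f is convex and the constraints are linear, so this KKT point is the global minimum.
f* = 729/41
Active constraints: 4x + 5y >= 27 (holds with equality, mu = 54/41 > 0); x >= 0 and y >= 0 are inactive (mu_x = mu_y = 0).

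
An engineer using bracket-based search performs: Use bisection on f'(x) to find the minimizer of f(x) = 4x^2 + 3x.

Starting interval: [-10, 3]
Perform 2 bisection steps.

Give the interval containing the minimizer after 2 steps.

Finding critical point of f(x) = 4x^2 + 3x using bisection on f'(x) = 8x + 3.
f'(x) = 0 when x = -3/8.
Starting interval: [-10, 3]
Step 1: mid = -7/2, f'(mid) = -25, new interval = [-7/2, 3]
Step 2: mid = -1/4, f'(mid) = 1, new interval = [-7/2, -1/4]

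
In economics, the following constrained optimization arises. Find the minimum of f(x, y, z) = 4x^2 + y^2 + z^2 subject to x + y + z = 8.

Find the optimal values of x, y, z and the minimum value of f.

Using Lagrange multipliers on f = 4x^2 + y^2 + z^2 with constraint x + y + z = 8:
Conditions: 2*4*x = lambda, 2*1*y = lambda, 2*1*z = lambda
So x = lambda/8, y = lambda/2, z = lambda/2
Substituting into constraint: lambda * (9/8) = 8
lambda = 64/9
x = 8/9, y = 32/9, z = 32/9
Minimum value = 256/9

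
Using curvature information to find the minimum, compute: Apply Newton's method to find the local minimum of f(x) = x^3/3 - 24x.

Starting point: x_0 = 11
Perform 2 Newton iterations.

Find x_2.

f(x) = x^3/3 - 24x
f'(x) = x^2 - 24, f''(x) = 2x
Newton update: x_{n+1} = x_n - (x_n^2 - 24)/(2*x_n)
Step 1: x_0 = 11, f'=97, f''=22, x_1 = 145/22
Step 2: x_1 = 145/22, f'=9409/484, f''=145/11, x_2 = 32641/6380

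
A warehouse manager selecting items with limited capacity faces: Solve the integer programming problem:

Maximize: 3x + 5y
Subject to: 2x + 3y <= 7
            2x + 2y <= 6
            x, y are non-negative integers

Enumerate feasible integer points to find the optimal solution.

Constraint 1: 2x + 3y <= 7
Constraint 2: 2x + 2y <= 6
Feasible x range (need y >= 0): 0 <= x <= min(7/2, 6/2) => x in {0, ..., 3}.
Enumerate feasible integer points row by row (the coefficient of y is 5 > 0, so for each x the largest feasible y gives the best value):
  x = 0: y <= min((7 - 2*0)/3, (6 - 2*0)/2) => y in {0, ..., 2}; best 3*0 + 5*2 = 10
  x = 1: y <= min((7 - 2*1)/3, (6 - 2*1)/2) => y in {0, ..., 1}; best 3*1 + 5*1 = 8
  x = 2: y <= min((7 - 2*2)/3, (6 - 2*2)/2) => y in {0, ..., 1}; best 3*2 + 5*1 = 11
  x = 3: y <= min((7 - 2*3)/3, (6 - 2*3)/2) => y in {0}; best 3*3 + 5*0 = 9
The maximum 3x + 5y = 11 is achieved at x = 2, y = 1.
Check: 2*2 + 3*1 = 7 <= 7 and 2*2 + 2*1 = 6 <= 6.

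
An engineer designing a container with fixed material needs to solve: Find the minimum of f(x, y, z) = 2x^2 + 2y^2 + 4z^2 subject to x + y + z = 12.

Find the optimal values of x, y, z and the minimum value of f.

Using Lagrange multipliers on f = 2x^2 + 2y^2 + 4z^2 with constraint x + y + z = 12:
Conditions: 2*2*x = lambda, 2*2*y = lambda, 2*4*z = lambda
So x = lambda/4, y = lambda/4, z = lambda/8
Substituting into constraint: lambda * (5/8) = 12
lambda = 96/5
x = 24/5, y = 24/5, z = 12/5
Minimum value = 576/5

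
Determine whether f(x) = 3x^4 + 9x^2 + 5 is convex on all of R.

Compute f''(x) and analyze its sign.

f(x) = 3x^4 + 9x^2 + 5
f'(x) = 12x^3 + 18x
f''(x) = 36x^2 + 18
f''(x) = 36x^2 + 18 >= 18 > 0 for all x
Therefore, f is convex on R.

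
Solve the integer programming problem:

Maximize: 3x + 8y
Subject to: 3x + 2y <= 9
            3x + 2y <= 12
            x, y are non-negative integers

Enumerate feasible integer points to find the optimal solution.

Constraint 1: 3x + 2y <= 9
Constraint 2: 3x + 2y <= 12
Feasible x range (need y >= 0): 0 <= x <= min(9/3, 12/3) => x in {0, ..., 3}.
Enumerate feasible integer points row by row (the coefficient of y is 8 > 0, so for each x the largest feasible y gives the best value):
  x = 0: y <= min((9 - 3*0)/2, (12 - 3*0)/2) => y in {0, ..., 4}; best 3*0 + 8*4 = 32
  x = 1: y <= min((9 - 3*1)/2, (12 - 3*1)/2) => y in {0, ..., 3}; best 3*1 + 8*3 = 27
  x = 2: y <= min((9 - 3*2)/2, (12 - 3*2)/2) => y in {0, ..., 1}; best 3*2 + 8*1 = 14
  x = 3: y <= min((9 - 3*3)/2, (12 - 3*3)/2) => y in {0}; best 3*3 + 8*0 = 9
The maximum 3x + 8y = 32 is achieved at x = 0, y = 4.
Check: 3*0 + 2*4 = 8 <= 9 and 3*0 + 2*4 = 8 <= 12.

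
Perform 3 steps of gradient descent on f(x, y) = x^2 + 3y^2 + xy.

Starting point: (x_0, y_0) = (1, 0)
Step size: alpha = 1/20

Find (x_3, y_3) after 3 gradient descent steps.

f(x,y) = x^2 + 3y^2 + xy
grad_x = 2x + 1y, grad_y = 6y + 1x
Step 1: grad = (2, 1), (9/10, -1/20)
Step 2: grad = (7/4, 3/5), (13/16, -2/25)
Step 3: grad = (309/200, 133/400), (2941/4000, -773/8000)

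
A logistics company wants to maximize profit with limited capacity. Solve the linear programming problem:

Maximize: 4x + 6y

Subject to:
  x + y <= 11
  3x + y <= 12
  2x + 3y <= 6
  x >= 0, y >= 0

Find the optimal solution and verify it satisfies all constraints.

Feasible vertices: (0, 0), (0, 2), (3, 0)
Objective 4x + 6y at each vertex:
  (0, 0): 0
  (0, 2): 12
  (3, 0): 12
Maximum is 12 at (0, 2).
Verify constraints at (x, y) = (0, 2):
  1*0 + 1*2 = 2 <= 11
  3*0 + 1*2 = 2 <= 12
  2*0 + 3*2 = 6 <= 6 (active)
  x = 0 >= 0, y = 2 >= 0. All constraints satisfied.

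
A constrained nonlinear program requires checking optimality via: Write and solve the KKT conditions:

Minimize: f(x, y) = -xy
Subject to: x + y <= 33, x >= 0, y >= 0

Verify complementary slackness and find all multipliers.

Problem: min -xy s.t. x + y <= 33 (multiplier lambda), x >= 0 (mu_x), y >= 0 (mu_y)
KKT stationarity: -y + lambda - mu_x = 0, -x + lambda - mu_y = 0, with lambda, mu_x, mu_y >= 0
Complementary slackness: lambda*(x + y - 33) = 0, mu_x*x = 0, mu_y*y = 0
If lambda = 0: y = -mu_x <= 0 and x = -mu_y <= 0 force x = y = 0 with f = 0; but x = y = 33/2 is feasible with f = -1089/4 < 0, so this is not the minimum. Hence lambda > 0 and x + y = 33.
Try x > 0, y > 0 (so mu_x = mu_y = 0): y = lambda, x = lambda => x = y = lambda
x + y = 33 => 2*lambda = 33 => lambda = 33/2
x* = y* = 33/2 > 0, consistent with mu_x = mu_y = 0.
(Any feasible point with x = 0 or y = 0 has f = 0 > -1089/4, so the minimum is not on those boundaries.)
min(-xy) = -1089/4 (i.e. max xy = 1089/4)
Multipliers: lambda = 33/2, mu_x = 0, mu_y = 0
Complementary slackness: lambda*(x + y - 33) = 33/2*(33/2 + 33/2 - 33) = 0, mu_x*x = 0*33/2 = 0, mu_y*y = 0*33/2 = 0. Satisfied.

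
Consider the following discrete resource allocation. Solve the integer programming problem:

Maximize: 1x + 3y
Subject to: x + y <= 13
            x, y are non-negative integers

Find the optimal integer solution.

Objective: 1x + 3y, constraint: x + y <= 13
Coefficient of y is 3 > coefficient of x is 1, so allocate the entire budget to y.
Optimal: x = 0, y = 13, value = 39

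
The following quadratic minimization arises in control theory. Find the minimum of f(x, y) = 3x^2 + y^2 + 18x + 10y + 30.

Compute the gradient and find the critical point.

f(x,y) = 3x^2 + y^2 + 18x + 10y + 30
df/dx = 6x + (18) = 0  =>  x = -3
df/dy = 2y + (10) = 0  =>  y = -5
f(-3, -5) = 3*(-3)^2 + 1*(-5)^2 + 18*(-3) + 10*(-5) + 30 = -22
Hessian is diagonal with entries 6, 2 > 0, so this is a minimum.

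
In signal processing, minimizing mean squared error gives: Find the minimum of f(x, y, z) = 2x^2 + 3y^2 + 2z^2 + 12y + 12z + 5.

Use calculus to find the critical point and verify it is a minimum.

f(x,y,z) = 2x^2 + 3y^2 + 2z^2 + 12y + 12z + 5
df/dx = 4x + (0) = 0 => x = 0
df/dy = 6y + (12) = 0 => y = -2
df/dz = 4z + (12) = 0 => z = -3
f(0,-2,-3) = 2*(0)^2 + 3*(-2)^2 + 2*(-3)^2 + 12*(-2) + 12*(-3) + 5 = -25
Hessian is diagonal with entries 4, 6, 4 > 0, confirmed minimum.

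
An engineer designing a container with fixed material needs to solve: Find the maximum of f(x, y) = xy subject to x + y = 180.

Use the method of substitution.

Substitute y = 180 - x into f(x,y) = xy:
g(x) = x(180 - x) = 180x - x^2
g'(x) = 180 - 2x = 0  =>  x = 90
y = 180 - 90 = 90
Maximum value = 90 * 90 = 8100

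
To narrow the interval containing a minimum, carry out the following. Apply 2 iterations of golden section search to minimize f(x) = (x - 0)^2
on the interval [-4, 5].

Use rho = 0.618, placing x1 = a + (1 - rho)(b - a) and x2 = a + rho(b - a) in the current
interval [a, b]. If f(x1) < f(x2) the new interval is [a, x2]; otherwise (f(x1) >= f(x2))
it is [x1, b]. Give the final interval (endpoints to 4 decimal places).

Golden section search for min of f(x) = (x - 0)^2 on [-4, 5].
Each step: x1 = a + (1 - rho)(b - a), x2 = a + rho(b - a); if f(x1) < f(x2) keep [a, x2], otherwise keep [x1, b].
Step 1: [-4.0000, 5.0000], x1=-0.5620 (f=0.3158), x2=1.5620 (f=2.4398); f(x1) < f(x2) => keep [-4.0000, 1.5620]
Step 2: [-4.0000, 1.5620], x1=-1.8753 (f=3.5168), x2=-0.5627 (f=0.3166); f(x1) > f(x2) => keep [-1.8753, 1.5620]
Final interval: [-1.8753, 1.5620]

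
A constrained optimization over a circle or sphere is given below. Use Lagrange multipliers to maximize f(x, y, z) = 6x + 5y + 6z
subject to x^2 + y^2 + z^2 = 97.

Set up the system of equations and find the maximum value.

Lagrange conditions: 6 = 2*lambda*x, 5 = 2*lambda*y, 6 = 2*lambda*z
So x:6 = y:5 = z:6, i.e. x = 6t, y = 5t, z = 6t
Constraint: t^2*(6^2 + 5^2 + 6^2) = 97
  t^2 * 97 = 97  =>  t = sqrt(1)
Maximum = 6*6t + 5*5t + 6*6t = 97*sqrt(1) = 97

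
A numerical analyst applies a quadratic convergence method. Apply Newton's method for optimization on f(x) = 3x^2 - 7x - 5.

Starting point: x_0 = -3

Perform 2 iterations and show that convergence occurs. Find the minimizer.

f(x) = 3x^2 - 7x - 5, f'(x) = 6x + (-7), f''(x) = 6
Step 1: f'(-3) = -25, x_1 = -3 - -25/6 = 7/6
Step 2: f'(7/6) = 0, x_2 = 7/6 (converged)
Newton's method converges in 1 step for quadratics.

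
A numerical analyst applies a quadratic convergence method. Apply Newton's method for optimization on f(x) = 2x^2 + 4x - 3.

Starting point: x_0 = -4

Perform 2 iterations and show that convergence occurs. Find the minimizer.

f(x) = 2x^2 + 4x - 3, f'(x) = 4x + (4), f''(x) = 4
Step 1: f'(-4) = -12, x_1 = -4 - -12/4 = -1
Step 2: f'(-1) = 0, x_2 = -1 (converged)
Newton's method converges in 1 step for quadratics.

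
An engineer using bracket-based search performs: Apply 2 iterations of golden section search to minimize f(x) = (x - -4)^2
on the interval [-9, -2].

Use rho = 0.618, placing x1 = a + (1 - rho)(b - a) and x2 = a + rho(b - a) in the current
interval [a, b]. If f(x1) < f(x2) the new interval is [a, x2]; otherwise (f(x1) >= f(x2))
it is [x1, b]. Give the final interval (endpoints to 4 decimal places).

Golden section search for min of f(x) = (x - -4)^2 on [-9, -2].
Each step: x1 = a + (1 - rho)(b - a), x2 = a + rho(b - a); if f(x1) < f(x2) keep [a, x2], otherwise keep [x1, b].
Step 1: [-9.0000, -2.0000], x1=-6.3260 (f=5.4103), x2=-4.6740 (f=0.4543); f(x1) > f(x2) => keep [-6.3260, -2.0000]
Step 2: [-6.3260, -2.0000], x1=-4.6735 (f=0.4536), x2=-3.6525 (f=0.1207); f(x1) > f(x2) => keep [-4.6735, -2.0000]
Final interval: [-4.6735, -2.0000]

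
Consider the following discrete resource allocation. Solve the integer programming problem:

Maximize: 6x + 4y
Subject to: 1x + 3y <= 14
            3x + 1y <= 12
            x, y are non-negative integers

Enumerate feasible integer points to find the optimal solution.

Constraint 1: 1x + 3y <= 14
Constraint 2: 3x + 1y <= 12
Feasible x range (need y >= 0): 0 <= x <= min(14/1, 12/3) => x in {0, ..., 4}.
Enumerate feasible integer points row by row (the coefficient of y is 4 > 0, so for each x the largest feasible y gives the best value):
  x = 0: y <= min((14 - 1*0)/3, (12 - 3*0)/1) => y in {0, ..., 4}; best 6*0 + 4*4 = 16
  x = 1: y <= min((14 - 1*1)/3, (12 - 3*1)/1) => y in {0, ..., 4}; best 6*1 + 4*4 = 22
  x = 2: y <= min((14 - 1*2)/3, (12 - 3*2)/1) => y in {0, ..., 4}; best 6*2 + 4*4 = 28
  x = 3: y <= min((14 - 1*3)/3, (12 - 3*3)/1) => y in {0, ..., 3}; best 6*3 + 4*3 = 30
  x = 4: y <= min((14 - 1*4)/3, (12 - 3*4)/1) => y in {0}; best 6*4 + 4*0 = 24
The maximum 6x + 4y = 30 is achieved at x = 3, y = 3.
Check: 1*3 + 3*3 = 12 <= 14 and 3*3 + 1*3 = 12 <= 12.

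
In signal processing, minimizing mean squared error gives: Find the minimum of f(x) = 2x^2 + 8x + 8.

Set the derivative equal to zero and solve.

f(x) = 2x^2 + 8x + 8
f'(x) = 4x + (8) = 0
x = -8/4 = -2
f(-2) = 0
Since f''(x) = 4 > 0, this is a minimum.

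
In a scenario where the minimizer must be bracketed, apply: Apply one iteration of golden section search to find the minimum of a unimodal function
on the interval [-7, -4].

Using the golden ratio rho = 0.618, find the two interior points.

Golden section search on [-7, -4].
Golden ratio rho = 0.618 (approx).
Interior points:
  x_1 = -7 + (1-0.618)*3 = -5.8540
  x_2 = -7 + 0.618*3 = -5.1460
Compare f(x_1) and f(x_2) to determine which subinterval to keep.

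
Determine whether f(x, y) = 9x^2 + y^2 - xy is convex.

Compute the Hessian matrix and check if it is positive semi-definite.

f(x,y) = 9x^2 + y^2 - xy
Hessian H = [[18, -1], [-1, 2]]
trace(H) = 20, det(H) = 35
Eigenvalues: (20 +/- sqrt(260)) / 2 = 18.06, 1.938
Since both eigenvalues > 0, f is convex.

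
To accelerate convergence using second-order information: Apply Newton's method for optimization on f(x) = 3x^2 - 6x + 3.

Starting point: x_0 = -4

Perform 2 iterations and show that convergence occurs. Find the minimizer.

f(x) = 3x^2 - 6x + 3, f'(x) = 6x + (-6), f''(x) = 6
Step 1: f'(-4) = -30, x_1 = -4 - -30/6 = 1
Step 2: f'(1) = 0, x_2 = 1 (converged)
Newton's method converges in 1 step for quadratics.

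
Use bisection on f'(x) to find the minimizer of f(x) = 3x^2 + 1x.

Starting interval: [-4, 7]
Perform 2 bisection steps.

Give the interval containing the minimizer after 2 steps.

Finding critical point of f(x) = 3x^2 + 1x using bisection on f'(x) = 6x + 1.
f'(x) = 0 when x = -1/6.
Starting interval: [-4, 7]
Step 1: mid = 3/2, f'(mid) = 10, new interval = [-4, 3/2]
Step 2: mid = -5/4, f'(mid) = -13/2, new interval = [-5/4, 3/2]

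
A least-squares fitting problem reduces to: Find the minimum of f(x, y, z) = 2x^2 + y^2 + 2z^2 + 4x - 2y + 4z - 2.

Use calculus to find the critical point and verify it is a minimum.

f(x,y,z) = 2x^2 + y^2 + 2z^2 + 4x - 2y + 4z - 2
df/dx = 4x + (4) = 0 => x = -1
df/dy = 2y + (-2) = 0 => y = 1
df/dz = 4z + (4) = 0 => z = -1
f(-1,1,-1) = 2*(-1)^2 + 1*(1)^2 + 2*(-1)^2 + 4*(-1) + -2*(1) + 4*(-1) + -2 = -7
Hessian is diagonal with entries 4, 2, 4 > 0, confirmed minimum.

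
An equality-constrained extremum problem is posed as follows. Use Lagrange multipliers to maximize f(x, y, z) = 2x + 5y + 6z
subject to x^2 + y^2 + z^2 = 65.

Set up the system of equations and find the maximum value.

Lagrange conditions: 2 = 2*lambda*x, 5 = 2*lambda*y, 6 = 2*lambda*z
So x:2 = y:5 = z:6, i.e. x = 2t, y = 5t, z = 6t
Constraint: t^2*(2^2 + 5^2 + 6^2) = 65
  t^2 * 65 = 65  =>  t = sqrt(1)
Maximum = 2*2t + 5*5t + 6*6t = 65*sqrt(1) = 65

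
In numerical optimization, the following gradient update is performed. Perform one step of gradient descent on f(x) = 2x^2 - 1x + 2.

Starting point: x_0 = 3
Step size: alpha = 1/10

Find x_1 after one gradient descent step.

f(x) = 2x^2 - 1x + 2
f'(x) = 4x - 1
f'(3) = 4*3 + (-1) = 11
x_1 = x_0 - alpha * f'(x_0) = 3 - 1/10 * 11 = 19/10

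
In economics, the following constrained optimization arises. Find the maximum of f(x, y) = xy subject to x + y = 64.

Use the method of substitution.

Substitute y = 64 - x into f(x,y) = xy:
g(x) = x(64 - x) = 64x - x^2
g'(x) = 64 - 2x = 0  =>  x = 32
y = 64 - 32 = 32
Maximum value = 32 * 32 = 1024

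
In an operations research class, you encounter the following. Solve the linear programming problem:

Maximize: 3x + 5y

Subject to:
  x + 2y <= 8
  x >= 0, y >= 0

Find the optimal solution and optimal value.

The feasible region has vertices at [(0, 0), (8, 0), (0, 4)].
Checking objective 3x + 5y at each vertex:
  (0, 0): 3*0 + 5*0 = 0
  (8, 0): 3*8 + 5*0 = 24
  (0, 4): 3*0 + 5*4 = 20
Maximum is 24 at (8, 0).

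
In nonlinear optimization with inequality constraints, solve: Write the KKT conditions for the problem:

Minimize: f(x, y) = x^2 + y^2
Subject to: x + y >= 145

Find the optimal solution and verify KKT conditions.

KKT conditions for min x^2 + y^2 s.t. x + y >= 145:
Stationarity: 2x = mu, 2y = mu
So x = y = mu/2.
Complementary slackness: mu*(x + y - 145) = 0
Primal feasibility: x + y >= 145; dual feasibility: mu >= 0
If mu = 0 then x = y = 0, but 0 + 0 < 145 is infeasible, so the constraint is active.
Constraint active: x + y = 2*(mu/2) = 145 => mu = 145
x = y = 145/2, f = 21025/2
Verify: stationarity 2*(145/2) = 145 = mu; primal 145/2 + 145/2 = 145 >= 145; dual mu = 145 >= 0; complementary slackness 145*(145 - 145) = 0. All KKT conditions hold.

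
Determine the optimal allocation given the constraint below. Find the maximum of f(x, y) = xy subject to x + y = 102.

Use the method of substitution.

Substitute y = 102 - x into f(x,y) = xy:
g(x) = x(102 - x) = 102x - x^2
g'(x) = 102 - 2x = 0  =>  x = 51
y = 102 - 51 = 51
Maximum value = 51 * 51 = 2601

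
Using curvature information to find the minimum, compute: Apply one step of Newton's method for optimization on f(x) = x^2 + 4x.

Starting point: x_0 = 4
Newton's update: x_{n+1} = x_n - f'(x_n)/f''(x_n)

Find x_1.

f(x) = x^2 + 4x
f'(x) = 2x + (4), f''(x) = 2
Newton step: x_1 = x_0 - f'(x_0)/f''(x_0)
f'(4) = 12
x_1 = 4 - 12/2 = -2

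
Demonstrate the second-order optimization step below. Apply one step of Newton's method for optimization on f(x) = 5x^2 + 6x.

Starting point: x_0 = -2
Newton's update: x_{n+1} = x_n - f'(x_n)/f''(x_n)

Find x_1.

f(x) = 5x^2 + 6x
f'(x) = 10x + (6), f''(x) = 10
Newton step: x_1 = x_0 - f'(x_0)/f''(x_0)
f'(-2) = -14
x_1 = -2 - -14/10 = -3/5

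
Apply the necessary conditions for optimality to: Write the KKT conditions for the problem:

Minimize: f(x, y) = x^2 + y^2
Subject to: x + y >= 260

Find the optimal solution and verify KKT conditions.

KKT conditions for min x^2 + y^2 s.t. x + y >= 260:
Stationarity: 2x = mu, 2y = mu
So x = y = mu/2.
Complementary slackness: mu*(x + y - 260) = 0
Primal feasibility: x + y >= 260; dual feasibility: mu >= 0
If mu = 0 then x = y = 0, but 0 + 0 < 260 is infeasible, so the constraint is active.
Constraint active: x + y = 2*(mu/2) = 260 => mu = 260
x = y = 130, f = 33800
Verify: stationarity 2*130 = 260 = mu; primal 130 + 130 = 260 >= 260; dual mu = 260 >= 0; complementary slackness 260*(260 - 260) = 0. All KKT conditions hold.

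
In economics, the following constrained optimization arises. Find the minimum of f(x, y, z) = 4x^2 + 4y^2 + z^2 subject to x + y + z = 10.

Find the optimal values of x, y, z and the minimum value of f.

Using Lagrange multipliers on f = 4x^2 + 4y^2 + z^2 with constraint x + y + z = 10:
Conditions: 2*4*x = lambda, 2*4*y = lambda, 2*1*z = lambda
So x = lambda/8, y = lambda/8, z = lambda/2
Substituting into constraint: lambda * (3/4) = 10
lambda = 40/3
x = 5/3, y = 5/3, z = 20/3
Minimum value = 200/3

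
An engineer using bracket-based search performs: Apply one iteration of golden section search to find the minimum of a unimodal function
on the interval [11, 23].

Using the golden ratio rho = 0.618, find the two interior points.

Golden section search on [11, 23].
Golden ratio rho = 0.618 (approx).
Interior points:
  x_1 = 11 + (1-0.618)*12 = 15.5840
  x_2 = 11 + 0.618*12 = 18.4160
Compare f(x_1) and f(x_2) to determine which subinterval to keep.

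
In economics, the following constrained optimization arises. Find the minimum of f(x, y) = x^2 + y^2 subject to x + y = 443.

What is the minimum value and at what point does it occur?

Substitute y = 443 - x into f(x,y) = x^2 + y^2:
g(x) = x^2 + (443 - x)^2 = 2x^2 - 886x + 196249
g'(x) = 4x - 886 = 0  =>  x = 443/2
y = 443 - 443/2 = 443/2
Minimum value = (443/2)^2 + (443/2)^2 = 196249/2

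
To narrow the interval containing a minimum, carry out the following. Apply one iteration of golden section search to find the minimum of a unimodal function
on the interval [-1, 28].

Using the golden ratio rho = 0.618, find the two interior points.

Golden section search on [-1, 28].
Golden ratio rho = 0.618 (approx).
Interior points:
  x_1 = -1 + (1-0.618)*29 = 10.0780
  x_2 = -1 + 0.618*29 = 16.9220
Compare f(x_1) and f(x_2) to determine which subinterval to keep.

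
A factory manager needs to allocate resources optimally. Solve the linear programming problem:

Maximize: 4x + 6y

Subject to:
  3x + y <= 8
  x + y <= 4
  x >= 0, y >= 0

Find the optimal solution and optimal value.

Feasible vertices: (0, 0), (0, 4), (2, 2), (8/3, 0)
Objective 4x + 6y at each:
  (0, 0): 0
  (0, 4): 24
  (2, 2): 20
  (8/3, 0): 32/3
Maximum is 24 at (0, 4).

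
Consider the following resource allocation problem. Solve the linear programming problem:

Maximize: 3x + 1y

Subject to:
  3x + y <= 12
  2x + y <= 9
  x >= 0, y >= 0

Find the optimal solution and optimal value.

Feasible vertices: (0, 0), (0, 9), (3, 3), (4, 0)
Objective 3x + 1y at each:
  (0, 0): 0
  (0, 9): 9
  (3, 3): 12
  (4, 0): 12
Maximum is 12 at (3, 3).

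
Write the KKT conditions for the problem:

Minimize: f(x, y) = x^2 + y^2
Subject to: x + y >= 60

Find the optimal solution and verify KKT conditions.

KKT conditions for min x^2 + y^2 s.t. x + y >= 60:
Stationarity: 2x = mu, 2y = mu
So x = y = mu/2.
Complementary slackness: mu*(x + y - 60) = 0
Primal feasibility: x + y >= 60; dual feasibility: mu >= 0
If mu = 0 then x = y = 0, but 0 + 0 < 60 is infeasible, so the constraint is active.
Constraint active: x + y = 2*(mu/2) = 60 => mu = 60
x = y = 30, f = 1800
Verify: stationarity 2*30 = 60 = mu; primal 30 + 30 = 60 >= 60; dual mu = 60 >= 0; complementary slackness 60*(60 - 60) = 0. All KKT conditions hold.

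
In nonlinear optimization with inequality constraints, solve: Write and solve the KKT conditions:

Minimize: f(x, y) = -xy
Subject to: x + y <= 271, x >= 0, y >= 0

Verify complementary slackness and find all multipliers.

Problem: min -xy s.t. x + y <= 271 (multiplier lambda), x >= 0 (mu_x), y >= 0 (mu_y)
KKT stationarity: -y + lambda - mu_x = 0, -x + lambda - mu_y = 0, with lambda, mu_x, mu_y >= 0
Complementary slackness: lambda*(x + y - 271) = 0, mu_x*x = 0, mu_y*y = 0
If lambda = 0: y = -mu_x <= 0 and x = -mu_y <= 0 force x = y = 0 with f = 0; but x = y = 271/2 is feasible with f = -73441/4 < 0, so this is not the minimum. Hence lambda > 0 and x + y = 271.
Try x > 0, y > 0 (so mu_x = mu_y = 0): y = lambda, x = lambda => x = y = lambda
x + y = 271 => 2*lambda = 271 => lambda = 271/2
x* = y* = 271/2 > 0, consistent with mu_x = mu_y = 0.
(Any feasible point with x = 0 or y = 0 has f = 0 > -73441/4, so the minimum is not on those boundaries.)
min(-xy) = -73441/4 (i.e. max xy = 73441/4)
Multipliers: lambda = 271/2, mu_x = 0, mu_y = 0
Complementary slackness: lambda*(x + y - 271) = 271/2*(271/2 + 271/2 - 271) = 0, mu_x*x = 0*271/2 = 0, mu_y*y = 0*271/2 = 0. Satisfied.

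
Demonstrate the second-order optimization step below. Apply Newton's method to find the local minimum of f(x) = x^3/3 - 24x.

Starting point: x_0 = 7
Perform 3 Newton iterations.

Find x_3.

f(x) = x^3/3 - 24x
f'(x) = x^2 - 24, f''(x) = 2x
Newton update: x_{n+1} = x_n - (x_n^2 - 24)/(2*x_n)
Step 1: x_0 = 7, f'=25, f''=14, x_1 = 73/14
Step 2: x_1 = 73/14, f'=625/196, f''=73/7, x_2 = 10033/2044
Step 3: x_2 = 10033/2044, f'=390625/4177936, f''=10033/1022, x_3 = 200931553/41014904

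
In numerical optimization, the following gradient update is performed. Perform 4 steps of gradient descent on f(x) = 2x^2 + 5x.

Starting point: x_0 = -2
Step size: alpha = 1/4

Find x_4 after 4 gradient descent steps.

f(x) = 2x^2 + 5x, f'(x) = 4x + (5)
Step 1: f'(-2) = -3, x_1 = -2 - 1/4 * -3 = -5/4
Step 2: f'(-5/4) = 0, x_2 = -5/4 - 1/4 * 0 = -5/4
Step 3: f'(-5/4) = 0, x_3 = -5/4 - 1/4 * 0 = -5/4
Step 4: f'(-5/4) = 0, x_4 = -5/4 - 1/4 * 0 = -5/4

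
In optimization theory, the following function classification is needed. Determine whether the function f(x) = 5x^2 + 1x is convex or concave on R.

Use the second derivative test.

f(x) = 5x^2 + 1x
f'(x) = 10x + 1
f''(x) = 10
Since f''(x) = 10 > 0 for all x, f is convex on R.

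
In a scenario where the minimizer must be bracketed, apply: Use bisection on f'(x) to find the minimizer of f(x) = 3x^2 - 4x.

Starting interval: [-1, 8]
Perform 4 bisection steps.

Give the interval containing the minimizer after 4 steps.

Finding critical point of f(x) = 3x^2 - 4x using bisection on f'(x) = 6x + -4.
f'(x) = 0 when x = 2/3.
Starting interval: [-1, 8]
Step 1: mid = 7/2, f'(mid) = 17, new interval = [-1, 7/2]
Step 2: mid = 5/4, f'(mid) = 7/2, new interval = [-1, 5/4]
Step 3: mid = 1/8, f'(mid) = -13/4, new interval = [1/8, 5/4]
Step 4: mid = 11/16, f'(mid) = 1/8, new interval = [1/8, 11/16]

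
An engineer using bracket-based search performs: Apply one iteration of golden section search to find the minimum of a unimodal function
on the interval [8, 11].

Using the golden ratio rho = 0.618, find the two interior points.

Golden section search on [8, 11].
Golden ratio rho = 0.618 (approx).
Interior points:
  x_1 = 8 + (1-0.618)*3 = 9.1460
  x_2 = 8 + 0.618*3 = 9.8540
Compare f(x_1) and f(x_2) to determine which subinterval to keep.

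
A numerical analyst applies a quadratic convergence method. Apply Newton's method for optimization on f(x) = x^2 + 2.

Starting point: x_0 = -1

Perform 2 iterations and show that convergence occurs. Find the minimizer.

f(x) = x^2 + 2, f'(x) = 2x + (0), f''(x) = 2
Step 1: f'(-1) = -2, x_1 = -1 - -2/2 = 0
Step 2: f'(0) = 0, x_2 = 0 (converged)
Newton's method converges in 1 step for quadratics.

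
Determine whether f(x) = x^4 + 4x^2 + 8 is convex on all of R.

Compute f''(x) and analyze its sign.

f(x) = x^4 + 4x^2 + 8
f'(x) = 4x^3 + 8x
f''(x) = 12x^2 + 8
f''(x) = 12x^2 + 8 >= 8 > 0 for all x
Therefore, f is convex on R.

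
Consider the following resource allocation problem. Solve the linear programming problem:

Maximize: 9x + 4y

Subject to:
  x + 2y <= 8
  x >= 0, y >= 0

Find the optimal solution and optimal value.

The feasible region has vertices at [(0, 0), (8, 0), (0, 4)].
Checking objective 9x + 4y at each vertex:
  (0, 0): 9*0 + 4*0 = 0
  (8, 0): 9*8 + 4*0 = 72
  (0, 4): 9*0 + 4*4 = 16
Maximum is 72 at (8, 0).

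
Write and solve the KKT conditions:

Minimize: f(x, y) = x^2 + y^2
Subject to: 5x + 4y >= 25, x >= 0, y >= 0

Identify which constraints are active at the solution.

KKT conditions for min x^2 + y^2 s.t. 5x + 4y >= 25, x >= 0, y >= 0:
Stationarity: 2x = mu*5 + mu_x, 2y = mu*4 + mu_y, with mu, mu_x, mu_y >= 0
Complementary slackness: mu*(5x + 4y - 25) = 0, mu_x*x = 0, mu_y*y = 0
(0, 0) is infeasible (5*0 + 4*0 < 25), so if mu = 0 stationarity would force x = mu_x/2 >= 0, y = mu_y/2 >= 0 with mu_x*x = mu_y*y = 0, i.e. x = y = 0: contradiction. Hence mu > 0 and 5x + 4y = 25 is active.
Try x > 0, y > 0 (so mu_x = mu_y = 0): x = 5*mu/2, y = 4*mu/2
Substitute: 5*(5*mu/2) + 4*(4*mu/2) = 25
  mu*41/2 = 25 => mu = 50/41
x* = 125/41 > 0, y* = 100/41 > 0, consistent with mu_x = mu_y = 0.
f is convex and the constraints are linear, so this KKT point is the global minimum.
f* = 625/41
Active constraints: 5x + 4y >= 25 (holds with equality, mu = 50/41 > 0); x >= 0 and y >= 0 are inactive (mu_x = mu_y = 0).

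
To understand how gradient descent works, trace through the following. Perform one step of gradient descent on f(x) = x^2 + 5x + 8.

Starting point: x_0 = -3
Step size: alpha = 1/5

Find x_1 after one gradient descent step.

f(x) = x^2 + 5x + 8
f'(x) = 2x + 5
f'(-3) = 2*-3 + (5) = -1
x_1 = x_0 - alpha * f'(x_0) = -3 - 1/5 * -1 = -14/5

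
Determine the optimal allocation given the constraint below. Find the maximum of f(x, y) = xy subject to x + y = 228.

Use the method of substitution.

Substitute y = 228 - x into f(x,y) = xy:
g(x) = x(228 - x) = 228x - x^2
g'(x) = 228 - 2x = 0  =>  x = 114
y = 228 - 114 = 114
Maximum value = 114 * 114 = 12996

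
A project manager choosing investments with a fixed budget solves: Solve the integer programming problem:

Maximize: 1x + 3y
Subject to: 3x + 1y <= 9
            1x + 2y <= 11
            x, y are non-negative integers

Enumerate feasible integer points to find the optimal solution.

Constraint 1: 3x + 1y <= 9
Constraint 2: 1x + 2y <= 11
Feasible x range (need y >= 0): 0 <= x <= min(9/3, 11/1) => x in {0, ..., 3}.
Enumerate feasible integer points row by row (the coefficient of y is 3 > 0, so for each x the largest feasible y gives the best value):
  x = 0: y <= min((9 - 3*0)/1, (11 - 1*0)/2) => y in {0, ..., 5}; best 1*0 + 3*5 = 15
  x = 1: y <= min((9 - 3*1)/1, (11 - 1*1)/2) => y in {0, ..., 5}; best 1*1 + 3*5 = 16
  x = 2: y <= min((9 - 3*2)/1, (11 - 1*2)/2) => y in {0, ..., 3}; best 1*2 + 3*3 = 11
  x = 3: y <= min((9 - 3*3)/1, (11 - 1*3)/2) => y in {0}; best 1*3 + 3*0 = 3
The maximum 1x + 3y = 16 is achieved at x = 1, y = 5.
Check: 3*1 + 1*5 = 8 <= 9 and 1*1 + 2*5 = 11 <= 11.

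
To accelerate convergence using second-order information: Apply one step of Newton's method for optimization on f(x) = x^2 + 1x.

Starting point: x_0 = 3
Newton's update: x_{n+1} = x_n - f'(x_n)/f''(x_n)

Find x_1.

f(x) = x^2 + 1x
f'(x) = 2x + (1), f''(x) = 2
Newton step: x_1 = x_0 - f'(x_0)/f''(x_0)
f'(3) = 7
x_1 = 3 - 7/2 = -1/2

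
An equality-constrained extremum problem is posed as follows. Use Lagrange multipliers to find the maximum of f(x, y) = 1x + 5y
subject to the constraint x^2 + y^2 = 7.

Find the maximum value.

Set up Lagrange conditions: grad f = lambda * grad g
  1 = 2*lambda*x
  5 = 2*lambda*y
From these: x/y = 1/5, so x = 1t, y = 5t for some t.
Substitute into constraint: (1t)^2 + (5t)^2 = 7
  t^2 * 26 = 7
  t = sqrt(7/26)
Maximum = 1*x + 5*y = (1^2 + 5^2)*t = 26 * sqrt(7/26) = sqrt(182)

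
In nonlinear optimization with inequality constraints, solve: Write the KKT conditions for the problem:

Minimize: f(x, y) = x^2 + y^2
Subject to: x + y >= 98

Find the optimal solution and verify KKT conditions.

KKT conditions for min x^2 + y^2 s.t. x + y >= 98:
Stationarity: 2x = mu, 2y = mu
So x = y = mu/2.
Complementary slackness: mu*(x + y - 98) = 0
Primal feasibility: x + y >= 98; dual feasibility: mu >= 0
If mu = 0 then x = y = 0, but 0 + 0 < 98 is infeasible, so the constraint is active.
Constraint active: x + y = 2*(mu/2) = 98 => mu = 98
x = y = 49, f = 4802
Verify: stationarity 2*49 = 98 = mu; primal 49 + 49 = 98 >= 98; dual mu = 98 >= 0; complementary slackness 98*(98 - 98) = 0. All KKT conditions hold.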